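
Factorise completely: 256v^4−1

(4v+1)(4v−1)(16v^2+1)

Write as (16v^2)² − (1)², then factor 16v^2−1 once more.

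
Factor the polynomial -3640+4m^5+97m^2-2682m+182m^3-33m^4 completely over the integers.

Trying the rational-root candidates, m = -2 is a root, giving the factor (m+2) and quotient 4m^4-41m^3+264m^2-431m-1820.
Next, m = -7/4 is a root, giving the factor (4m+7) and quotient m^3-12m^2+87m-260.
Continuing, m = 5 is a root, so (m-5) is a factor; dividing leaves m^2-7m+52.
The quadratic m^2-7m+52 has discriminant -159 < 0 and is irreducible over ℤ.

(4m+7)(m+2)(m-5)(m^2-7m+52)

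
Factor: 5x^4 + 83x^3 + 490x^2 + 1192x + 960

(5x + 8)(x + 4)(x + 5)(x + 6)

Testing divisors of the constant over divisors of the leading coefficient, x = −4 is a root, giving the factor (x + 4) and quotient 5x^3 + 63x^2 + 238x + 240.
Next, x = −5 is a root, so (x + 5) is a factor; dividing leaves 5x^2 + 38x + 48.
The remaining quadratic factors as (x + 6)(5x + 8).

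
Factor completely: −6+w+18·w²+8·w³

By the rational root theorem, w = −2 is a root, giving the factor (w+2) and quotient 8·w²+2·w−3.
The remaining quadratic factors as (4·w+3)(2·w−1).

(2·w−1)·(4·w+3)·(w+2)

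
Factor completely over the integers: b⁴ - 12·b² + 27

Substitute u = b² to get a quadratic in u, then factor.
b² - 9 is a difference of squares.
b² - 3 is irreducible over ℤ (3 is not a perfect square).

(b + 3)·(b - 3)·(b² - 3)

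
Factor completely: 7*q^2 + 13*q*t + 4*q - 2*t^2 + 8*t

Group: q*(7*q - t + 4) + 2*t*(7*q - t + 4); both groups contain (7*q - t + 4).

(7*q - t + 4)*(q + 2*t)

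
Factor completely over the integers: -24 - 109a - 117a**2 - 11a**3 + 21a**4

(3a + 1)(7a + 8)(a + 1)(a - 3)

Trying the rational-root candidates, a = -1 is a root, so (a + 1) is a factor; dividing leaves 21a**3 - 32a**2 - 85a - 24.
Then a = 3 is a root, so (a - 3) divides it; the quotient is 21a**2 + 31a + 8.
The remaining quadratic factors as (7a + 8)(3a + 1).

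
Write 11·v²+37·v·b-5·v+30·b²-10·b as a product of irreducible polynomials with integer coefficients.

(11·v+15·b-5)·(v+2·b)

Group: v·(11·v+15·b-5) + 2·b·(11·v+15·b-5); both groups contain (11·v+15·b-5).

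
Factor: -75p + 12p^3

3p(2p + 5)(2p - 5)

Factor out 3p, leaving 4p^2 - 25, which is a difference of two squares.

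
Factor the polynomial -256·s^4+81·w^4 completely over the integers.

Write as (9·w^2)² − (16·s^2)², then factor 9·w^2-16·s^2 once more.

(3·w-4·s)·(3·w+4·s)·(9·w^2+16·s^2)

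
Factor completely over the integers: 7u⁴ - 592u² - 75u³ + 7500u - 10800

Trying the rational-root candidates, u = 9 is a root, so (u - 9) divides it; the quotient is 7u³ - 12u² - 700u + 1200.
Then u = -10 is a root, giving the factor (u + 10) and quotient 7u² - 82u + 120.
The remaining quadratic factors as (7u - 12)(u - 10).

(7u - 12)(u + 10)(u - 10)(u - 9)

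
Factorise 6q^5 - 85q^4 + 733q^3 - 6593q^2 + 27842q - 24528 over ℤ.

(6q - 7)(q - 6)(q - 8)(q^2 + q + 73)

Among the possible rational roots, q = 7/6 is a root, so (6q - 7) is a factor; dividing leaves q^4 - 13q^3 + 107q^2 - 974q + 3504.
Continuing, q = 8 is a root, so (q - 8) divides it; the quotient is q^3 - 5q^2 + 67q - 438.
Continuing, q = 6 is a root, giving the factor (q - 6) and quotient q^2 + q + 73.
The quadratic q^2 + q + 73 has discriminant -291 < 0 and is irreducible over ℤ.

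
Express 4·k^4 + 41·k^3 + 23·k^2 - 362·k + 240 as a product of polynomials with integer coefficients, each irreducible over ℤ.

Testing divisors of the constant over divisors of the leading coefficient, k = 3/4 is a root, so (4·k - 3) divides it; the quotient is k^3 + 11·k^2 + 14·k - 80.
Next, k = 2 is a root, giving the factor (k - 2) and quotient k^2 + 13·k + 40.
The remaining quadratic factors as (k + 8)(k + 5).

(4·k - 3)·(k + 5)·(k + 8)·(k - 2)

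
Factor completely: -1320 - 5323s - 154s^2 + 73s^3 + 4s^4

(4s + 1)(s + 11)(s + 15)(s - 8)

Trying the rational-root candidates, s = -1/4 is a root, so (4s + 1) is a factor; dividing leaves s^3 + 18s^2 - 43s - 1320.
Continuing, s = 8 is a root, so (s - 8) is a factor; dividing leaves s^2 + 26s + 165.
The remaining quadratic factors as (s + 11)(s + 15).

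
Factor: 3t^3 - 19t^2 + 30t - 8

(3t - 1)(t - 2)(t - 4)

Trying the rational-root candidates, t = 2 is a root, giving the factor (t - 2) and quotient 3t^2 - 13t + 4.
The remaining quadratic factors as (t - 4)(3t - 1).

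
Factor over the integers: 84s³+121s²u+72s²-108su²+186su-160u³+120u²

(3s+4u)(4s+5u)(7s-8u+6)

Group: 7s(12s²+31su+20u²) + (-8u+6)(12s²+31su+20u²); both groups contain (12s²+31su+20u²), so (7s-8u+6) is a factor with cofactor 12s²+31su+20u².
The cofactor groups again: 12s²+31su+20u² = 3s(4s+5u) + 4u(4s+5u); both groups contain (4s+5u), giving (3s+4u)(4s+5u).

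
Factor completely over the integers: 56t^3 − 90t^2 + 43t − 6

By the rational root theorem, t = 1/2 is a root, so (2t − 1) divides it; the quotient is 28t^2 − 31t + 6.
The remaining quadratic factors as (4t − 1)(7t − 6).

(2t − 1)(4t − 1)(7t − 6)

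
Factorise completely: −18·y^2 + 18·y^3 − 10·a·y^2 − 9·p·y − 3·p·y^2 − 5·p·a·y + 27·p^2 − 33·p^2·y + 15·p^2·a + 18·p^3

Group: 6·p·(3·p^2 − p·y − 2·y^2) + (5·a − 9·y + 9)·(3·p^2 − p·y − 2·y^2); both groups contain (3·p^2 − p·y − 2·y^2), so (6·p + 5·a − 9·y + 9) is a factor with cofactor 3·p^2 − p·y − 2·y^2.
The cofactor groups again: 3·p^2 − p·y − 2·y^2 = p·(3·p + 2·y) − y·(3·p + 2·y); both groups contain (3·p + 2·y), giving (p − y)·(3·p + 2·y).

(3·p + 2·y)·(6·p + 5·a − 9·y + 9)·(p − y)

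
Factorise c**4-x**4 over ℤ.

(c+x)(c-x)(c**2+x**2)

Difference of squares twice: with A = c and B = x, A⁴ − B⁴ = (A² − B²)(A² + B²), and A² − B² factors again.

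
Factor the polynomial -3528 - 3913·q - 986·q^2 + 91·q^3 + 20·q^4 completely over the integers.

(4·q + 7)·(5·q + 9)·(q + 8)·(q - 7)

Trying the rational-root candidates, q = -9/5 is a root, so (5·q + 9) is a factor; dividing leaves 4·q^3 + 11·q^2 - 217·q - 392.
Continuing, q = -7/4 is a root, giving the factor (4·q + 7) and quotient q^2 + q - 56.
The remaining quadratic factors as (q - 7)(q + 8).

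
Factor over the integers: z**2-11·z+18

(z-2)·(z-9)

Two integers with product 18 and sum -11 are -9 and -2.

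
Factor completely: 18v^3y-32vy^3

2vy(3v+4y)(3v-4y)

Factor out 2vy, leaving 9v^2-16y^2, which is a difference of two squares.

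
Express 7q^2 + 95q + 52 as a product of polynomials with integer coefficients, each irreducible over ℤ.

(7q + 4)(q + 13)

Need a pair with product 7·52 = 364 and sum 95: that's 4 and 91.
Split the middle term: 7q^2 + 4q + 91q + 52 = q(7q + 4) + 13(7q + 4).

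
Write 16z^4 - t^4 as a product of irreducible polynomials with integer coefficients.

(2z - t)(2z + t)(4z^2 + t^2)

Write as (4z^2)² − (t^2)², then factor 4z^2 - t^2 once more.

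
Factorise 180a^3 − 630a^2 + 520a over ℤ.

Pull out the common factor 10a, then factor the remaining trinomial.

10a(3a − 4)(6a − 13)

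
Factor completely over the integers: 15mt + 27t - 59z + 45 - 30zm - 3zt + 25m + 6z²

Group: 6z(z - 5m - 9) + (-3t - 5)(z - 5m - 9); both groups contain (z - 5m - 9).

(6z - 3t - 5)(z - 5m - 9)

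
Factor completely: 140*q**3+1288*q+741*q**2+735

Among the possible rational roots, q = −7/5 is a root, giving the factor (5*q+7) and quotient 28*q**2+109*q+105.
The remaining quadratic factors as (7*q+15)(4*q+7).

(4*q+7)*(5*q+7)*(7*q+15)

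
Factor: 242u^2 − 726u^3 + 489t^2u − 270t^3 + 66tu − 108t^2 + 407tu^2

Group: 9t(−30t^2 + 91tu − 12t − 66u^2 + 22u) + 11u(−30t^2 + 91tu − 12t − 66u^2 + 22u); both groups contain (−30t^2 + 91tu − 12t − 66u^2 + 22u), so (9t + 11u) is a factor with cofactor −30t^2 + 91tu − 12t − 66u^2 + 22u.
The cofactor groups again: −30t^2 + 91tu − 12t − 66u^2 + 22u = −6t(5t − 6u + 2) + 11u(5t − 6u + 2); both groups contain (5t − 6u + 2), giving −(6t − 11u)(5t − 6u + 2).

−(5t − 6u + 2)(6t − 11u)(9t + 11u)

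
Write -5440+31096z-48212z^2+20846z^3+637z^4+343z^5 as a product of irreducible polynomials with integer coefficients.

By the rational root theorem, z = 5/7 is a root, so (7z-5) divides it; the quotient is 49z^4+126z^3+3068z^2-4696z+1088.
Then z = 2/7 is a root, so (7z-2) divides it; the quotient is 7z^3+20z^2+444z-544.
Next, z = 8/7 is a root, so (7z-8) divides it; the quotient is z^2+4z+68.
The quadratic z^2+4z+68 has discriminant -256 < 0 and is irreducible over ℤ.

(7z-2)(7z-5)(7z-8)(z^2+4z+68)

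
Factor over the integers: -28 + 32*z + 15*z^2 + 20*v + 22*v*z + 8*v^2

Group: 2*v*(4*v + 5*z + 14) + (3*z - 2)*(4*v + 5*z + 14); both groups contain (4*v + 5*z + 14).

(2*v + 3*z - 2)*(4*v + 5*z + 14)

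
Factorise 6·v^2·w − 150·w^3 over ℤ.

Pull out the common factor 6·w; v^2 − 25·w^2 is a difference of squares.

6·w·(v + 5·w)·(v − 5·w)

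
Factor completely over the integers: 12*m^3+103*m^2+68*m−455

By the rational root theorem, m = −7 is a root, so (m+7) is a factor; dividing leaves 12*m^2+19*m−65.
The remaining quadratic factors as (4*m+13)(3*m−5).

(3*m−5)*(4*m+13)*(m+7)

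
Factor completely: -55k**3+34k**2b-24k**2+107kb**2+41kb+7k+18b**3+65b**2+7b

Group: k(-55k**2+89kb-24k+18b**2+65b+7) + b(-55k**2+89kb-24k+18b**2+65b+7); both groups contain (-55k**2+89kb-24k+18b**2+65b+7), so (k+b) is a factor with cofactor -55k**2+89kb-24k+18b**2+65b+7.
The cofactor groups again: -55k**2+89kb-24k+18b**2+65b+7 = -5k(11k+2b+7) + (9b+1)(11k+2b+7); both groups contain (11k+2b+7), giving -(5k-9b-1)(11k+2b+7).

-(5k-9b-1)(11k+2b+7)(k+b)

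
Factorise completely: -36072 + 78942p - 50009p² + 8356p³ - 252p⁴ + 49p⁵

Testing divisors of the constant over divisors of the leading coefficient, p = 4 is a root, giving the factor (p - 4) and quotient 49p⁴ - 56p³ + 8132p² - 17481p + 9018.
Next, p = 6/7 is a root, giving the factor (7p - 6) and quotient 7p³ - 2p² + 1160p - 1503.
Then p = 9/7 is a root, so (7p - 9) is a factor; dividing leaves p² + p + 167.
The quadratic p² + p + 167 has discriminant -667 < 0 and is irreducible over ℤ.

(7p - 6)(7p - 9)(p - 4)(p² + p + 167)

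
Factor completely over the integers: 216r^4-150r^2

6r^2(6r+5)(6r-5)

Factor out 6r^2, leaving 36r^2-25, which is a difference of two squares.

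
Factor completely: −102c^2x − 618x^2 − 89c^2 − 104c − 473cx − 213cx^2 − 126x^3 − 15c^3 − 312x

−(3c + 3x + 13)(5c + 14x + 8)(c + 3x)

Group: 3c(−5c^2 − 29cx − 8c − 42x^2 − 24x) + (3x + 13)(−5c^2 − 29cx − 8c − 42x^2 − 24x); both groups contain (−5c^2 − 29cx − 8c − 42x^2 − 24x), so (3c + 3x + 13) is a factor with cofactor −5c^2 − 29cx − 8c − 42x^2 − 24x.
The cofactor groups again: −5c^2 − 29cx − 8c − 42x^2 − 24x = −c(5c + 14x + 8) − 3x(5c + 14x + 8); both groups contain (5c + 14x + 8), giving −(c + 3x)(5c + 14x + 8).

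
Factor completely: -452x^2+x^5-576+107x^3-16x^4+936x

Trying the rational-root candidates, x = 3 is a root, giving the factor (x-3) and quotient x^4-13x^3+68x^2-248x+192.
Continuing, x = 8 is a root, giving the factor (x-8) and quotient x^3-5x^2+28x-24.
Next, x = 1 is a root, so (x-1) divides it; the quotient is x^2-4x+24.
The quadratic x^2-4x+24 has discriminant -80 < 0 and is irreducible over ℤ.

(x-1)(x-3)(x-8)(x^2-4x+24)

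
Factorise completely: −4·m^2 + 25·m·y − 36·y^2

Group: −4·m·(m − 4·y) + 9·y·(m − 4·y); both groups contain (m − 4·y).

−(4·m − 9·y)·(m − 4·y)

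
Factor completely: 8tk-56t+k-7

Group as (8tk-56t) + (k-7) = 8t(k-7) + (k-7).
Both groups share the factor (k-7).

(8t+1)(k-7)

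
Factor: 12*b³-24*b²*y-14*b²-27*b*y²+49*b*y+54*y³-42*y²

(2*b-3*y)*(6*b+9*y-7)*(b-2*y)

Group: 6*b*(2*b²-7*b*y+6*y²) + (9*y-7)*(2*b²-7*b*y+6*y²); both groups contain (2*b²-7*b*y+6*y²), so (6*b+9*y-7) is a factor with cofactor 2*b²-7*b*y+6*y².
The cofactor groups again: 2*b²-7*b*y+6*y² = 2*b*(b-2*y) - 3*y*(b-2*y); both groups contain (b-2*y), giving (2*b-3*y)*(b-2*y).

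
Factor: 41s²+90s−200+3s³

(3s−4)(s+10)(s+5)

Testing divisors of the constant over divisors of the leading coefficient, s = 4/3 is a root, so (3s−4) is a factor; dividing leaves s²+15s+50.
The remaining quadratic factors as (s+5)(s+10).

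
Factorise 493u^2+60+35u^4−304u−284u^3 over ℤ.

By the rational root theorem, u = 1 is a root, so (u−1) divides it; the quotient is 35u^3−249u^2+244u−60.
Next, u = 6 is a root, so (u−6) divides it; the quotient is 35u^2−39u+10.
The remaining quadratic factors as (5u−2)(7u−5).

(5u−2)(7u−5)(u−1)(u−6)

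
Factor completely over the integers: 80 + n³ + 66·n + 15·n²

Testing divisors of the constant over divisors of the leading coefficient, n = -2 is a root, giving the factor (n + 2) and quotient n² + 13·n + 40.
The remaining quadratic factors as (n + 8)(n + 5).

(n + 2)·(n + 5)·(n + 8)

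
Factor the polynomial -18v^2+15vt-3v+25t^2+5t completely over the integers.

Group: -3v(6v+5t+1) + 5t(6v+5t+1); both groups contain (6v+5t+1).

-(3v-5t)(6v+5t+1)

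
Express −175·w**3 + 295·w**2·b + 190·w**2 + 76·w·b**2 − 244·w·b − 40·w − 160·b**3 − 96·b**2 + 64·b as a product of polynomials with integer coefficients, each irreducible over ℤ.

Group: 5·w·(−35·w**2 + 31·w·b + 10·w + 40·b**2 − 16·b) + (−4·b − 4)·(−35·w**2 + 31·w·b + 10·w + 40·b**2 − 16·b); both groups contain (−35·w**2 + 31·w·b + 10·w + 40·b**2 − 16·b), so (5·w − 4·b − 4) is a factor with cofactor −35·w**2 + 31·w·b + 10·w + 40·b**2 − 16·b.
The cofactor groups again: −35·w**2 + 31·w·b + 10·w + 40·b**2 − 16·b = −5·w·(7·w + 5·b − 2) + 8·b·(7·w + 5·b − 2); both groups contain (7·w + 5·b − 2), giving −(5·w − 8·b)·(7·w + 5·b − 2).

−(5·w − 4·b − 4)·(5·w − 8·b)·(7·w + 5·b − 2)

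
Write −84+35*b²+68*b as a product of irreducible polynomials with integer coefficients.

(5*b+14)*(7*b−6)

Need a pair with product 35·(−84) = −2940 and sum 68: that's −30 and 98.
Split the middle term: 35*b²−30*b + 98*b−84 = 5*b*(7*b−6) + 14*(7*b−6).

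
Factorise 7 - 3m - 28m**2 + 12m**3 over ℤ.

(2m + 1)(2m - 1)(3m - 7)

Group as (12m**3 - 3m) + (-28m**2 + 7) = 3m(4m**2 - 1) - 7(4m**2 - 1).
Both groups share the factor (4m**2 - 1).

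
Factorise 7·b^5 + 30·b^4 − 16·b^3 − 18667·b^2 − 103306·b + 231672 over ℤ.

(7·b − 12)·(b + 7)·(b − 14)·(b^2 + 13·b + 197)

Testing divisors of the constant over divisors of the leading coefficient, b = 12/7 is a root, giving the factor (7·b − 12) and quotient b^4 + 6·b^3 + 8·b^2 − 2653·b − 19306.
Continuing, b = 14 is a root, giving the factor (b − 14) and quotient b^3 + 20·b^2 + 288·b + 1379.
Next, b = −7 is a root, so (b + 7) is a factor; dividing leaves b^2 + 13·b + 197.
The quadratic b^2 + 13·b + 197 has discriminant −619 < 0 and is irreducible over ℤ.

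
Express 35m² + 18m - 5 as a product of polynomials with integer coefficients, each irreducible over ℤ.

Need a pair with product 35·(-5) = -175 and sum 18: that's -7 and 25.
Split the middle term: 35m² - 7m + 25m - 5 = 7m(5m - 1) + 5(5m - 1).

(5m - 1)(7m + 5)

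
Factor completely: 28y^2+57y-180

Need a pair with product 28·(-180) = -5040 and sum 57: that's -48 and 105.
Split the middle term: 28y^2-48y + 105y-180 = 4y(7y-12) + 15(7y-12).

(4y+15)(7y-12)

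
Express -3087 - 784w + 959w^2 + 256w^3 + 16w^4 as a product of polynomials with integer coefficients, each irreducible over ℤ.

(4w + 7)(4w - 7)(w + 7)(w + 9)

Among the possible rational roots, w = -7 is a root, so (w + 7) is a factor; dividing leaves 16w^3 + 144w^2 - 49w - 441.
Then w = -9 is a root, giving the factor (w + 9) and quotient 16w^2 - 49.
The remaining quadratic factors as (4w + 7)(4w - 7).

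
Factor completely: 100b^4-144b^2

4b^2(5b+6)(5b-6)

Factor out 4b^2, leaving 25b^2-36, which is a difference of two squares.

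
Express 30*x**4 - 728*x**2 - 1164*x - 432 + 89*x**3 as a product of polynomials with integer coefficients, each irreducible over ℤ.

(2*x - 9)*(3*x + 2)*(5*x + 4)*(x + 6)

Trying the rational-root candidates, x = -4/5 is a root, giving the factor (5*x + 4) and quotient 6*x**3 + 13*x**2 - 156*x - 108.
Continuing, x = 9/2 is a root, so (2*x - 9) divides it; the quotient is 3*x**2 + 20*x + 12.
The remaining quadratic factors as (x + 6)(3*x + 2).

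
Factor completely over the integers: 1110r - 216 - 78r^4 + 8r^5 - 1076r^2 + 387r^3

By the rational root theorem, r = 1/4 is a root, so (4r - 1) is a factor; dividing leaves 2r^4 - 19r^3 + 92r^2 - 246r + 216.
Continuing, r = 4 is a root, so (r - 4) is a factor; dividing leaves 2r^3 - 11r^2 + 48r - 54.
Next, r = 3/2 is a root, so (2r - 3) divides it; the quotient is r^2 - 4r + 18.
The quadratic r^2 - 4r + 18 has discriminant -56 < 0 and is irreducible over ℤ.

(2r - 3)(4r - 1)(r - 4)(r^2 - 4r + 18)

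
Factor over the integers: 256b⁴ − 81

(4b + 3)(4b − 3)(16b² + 9)

(4b)⁴ − (3)⁴ = ((4b)² − (3)²)((4b)² + (3)²); the first factor splits again, the second (16b² + 9) is irreducible.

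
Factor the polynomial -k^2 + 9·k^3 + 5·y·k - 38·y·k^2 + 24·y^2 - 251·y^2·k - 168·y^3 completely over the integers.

-(8·y - k)·(7·y + 9·k - 1)·(3·y + k)

Group: 7·y·(-24·y^2 - 5·y·k + k^2) + (9·k - 1)·(-24·y^2 - 5·y·k + k^2); both groups contain (-24·y^2 - 5·y·k + k^2), so (7·y + 9·k - 1) is a factor with cofactor -24·y^2 - 5·y·k + k^2.
The cofactor groups again: -24·y^2 - 5·y·k + k^2 = -3·y·(8·y - k) - k·(8·y - k); both groups contain (8·y - k), giving -(3·y + k)·(8·y - k).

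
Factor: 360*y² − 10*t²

Factor out 10, leaving 36*y² − t², which is a difference of two squares.

10*(6*y − t)*(6*y + t)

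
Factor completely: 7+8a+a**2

Two integers with product 7 and sum 8 are 1 and 7.

(a+1)(a+7)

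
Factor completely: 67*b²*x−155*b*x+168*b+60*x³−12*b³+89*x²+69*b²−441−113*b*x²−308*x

Group: b*(−12*b²+31*b*x−15*b−20*x²+17*x+63) + (−3*x−7)*(−12*b²+31*b*x−15*b−20*x²+17*x+63); both groups contain (−12*b²+31*b*x−15*b−20*x²+17*x+63), so (b−3*x−7) is a factor with cofactor −12*b²+31*b*x−15*b−20*x²+17*x+63.
The cofactor groups again: −12*b²+31*b*x−15*b−20*x²+17*x+63 = −4*b*(3*b−4*x+9) + (5*x+7)*(3*b−4*x+9); both groups contain (3*b−4*x+9), giving −(4*b−5*x−7)*(3*b−4*x+9).

−(3*b−4*x+9)*(4*b−5*x−7)*(b−3*x−7)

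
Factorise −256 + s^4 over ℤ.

Write as (s^2)² − (16)², then factor s^2 − 16 once more.

(s + 4)(s − 4)(s^2 + 16)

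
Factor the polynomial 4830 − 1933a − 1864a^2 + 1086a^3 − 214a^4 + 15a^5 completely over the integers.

(3a − 5)(5a + 7)(a − 6)(a^2 − 8a + 23)

Trying the rational-root candidates, a = −7/5 is a root, so (5a + 7) divides it; the quotient is 3a^4 − 47a^3 + 283a^2 − 769a + 690.
Then a = 6 is a root, giving the factor (a − 6) and quotient 3a^3 − 29a^2 + 109a − 115.
Next, a = 5/3 is a root, so (3a − 5) is a factor; dividing leaves a^2 − 8a + 23.
The quadratic a^2 − 8a + 23 has discriminant −28 < 0 and is irreducible over ℤ.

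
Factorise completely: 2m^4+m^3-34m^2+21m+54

Testing divisors of the constant over divisors of the leading coefficient, m = 3 is a root, so (m-3) divides it; the quotient is 2m^3+7m^2-13m-18.
Next, m = 2 is a root, so (m-2) divides it; the quotient is 2m^2+11m+9.
The remaining quadratic factors as (m+1)(2m+9).

(2m+9)(m+1)(m-2)(m-3)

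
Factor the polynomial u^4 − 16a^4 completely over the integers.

(u)⁴ − (2a)⁴ = ((u)² − (2a)²)((u)² + (2a)²); the first factor splits again, the second (u^2 + 4a^2) is irreducible.

(u − 2a)(u + 2a)(u^2 + 4a^2)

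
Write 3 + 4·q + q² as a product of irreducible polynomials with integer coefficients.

(q + 1)·(q + 3)

Two integers with product 3 and sum 4 are 1 and 3.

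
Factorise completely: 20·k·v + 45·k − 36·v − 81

(4·v + 9)·(5·k − 9)

Group as (20·k·v + 45·k) + (−36·v − 81) = 5·k·(4·v + 9) − 9·(4·v + 9).
Both groups share the factor (4·v + 9).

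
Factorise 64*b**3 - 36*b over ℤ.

4*b*(4*b + 3)*(4*b - 3)

Every term has a factor of 4*b. Then 16*b**2 - 9 = (4*b)² − (3)².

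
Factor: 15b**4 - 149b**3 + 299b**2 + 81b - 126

(3b + 2)(5b - 3)(b - 3)(b - 7)

Testing divisors of the constant over divisors of the leading coefficient, b = 3/5 is a root, so (5b - 3) is a factor; dividing leaves 3b**3 - 28b**2 + 43b + 42.
Continuing, b = 7 is a root, so (b - 7) divides it; the quotient is 3b**2 - 7b - 6.
The remaining quadratic factors as (3b + 2)(b - 3).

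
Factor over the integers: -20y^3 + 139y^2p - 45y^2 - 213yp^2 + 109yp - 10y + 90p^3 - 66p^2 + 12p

Group: 4y(-5y^2 + 31yp - 10y - 30p^2 + 12p) + (-3p + 1)(-5y^2 + 31yp - 10y - 30p^2 + 12p); both groups contain (-5y^2 + 31yp - 10y - 30p^2 + 12p), so (4y - 3p + 1) is a factor with cofactor -5y^2 + 31yp - 10y - 30p^2 + 12p.
The cofactor groups again: -5y^2 + 31yp - 10y - 30p^2 + 12p = -5y(y - 5p + 2) + 6p(y - 5p + 2); both groups contain (y - 5p + 2), giving -(5y - 6p)(y - 5p + 2).

-(4y - 3p + 1)(y - 5p + 2)(5y - 6p)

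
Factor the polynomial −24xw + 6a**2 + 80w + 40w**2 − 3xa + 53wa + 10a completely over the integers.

Group: −3x(8w + a) + (5w + 6a + 10)(8w + a); both groups contain (8w + a).

−(3x − 5w − 6a − 10)(8w + a)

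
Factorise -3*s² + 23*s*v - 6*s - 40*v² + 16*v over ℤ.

-(3*s - 8*v)*(s - 5*v + 2)

Group: -3*s*(s - 5*v + 2) + 8*v*(s - 5*v + 2); both groups contain (s - 5*v + 2).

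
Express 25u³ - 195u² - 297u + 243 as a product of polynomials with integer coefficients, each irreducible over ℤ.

Trying the rational-root candidates, u = -9/5 is a root, so (5u + 9) divides it; the quotient is 5u² - 48u + 27.
The remaining quadratic factors as (5u - 3)(u - 9).

(5u + 9)(5u - 3)(u - 9)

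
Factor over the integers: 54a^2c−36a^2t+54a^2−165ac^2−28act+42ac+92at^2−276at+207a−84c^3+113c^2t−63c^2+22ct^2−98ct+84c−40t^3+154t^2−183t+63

(2a−7c−4t+7)(3c−2t+3)(9a+4c−5t+3)

Group: 3c(18a^2−55ac−46at+69a−28c^2+19ct+7c+20t^2−47t+21) + (−2t+3)(18a^2−55ac−46at+69a−28c^2+19ct+7c+20t^2−47t+21); both groups contain (18a^2−55ac−46at+69a−28c^2+19ct+7c+20t^2−47t+21), so (3c−2t+3) is a factor with cofactor 18a^2−55ac−46at+69a−28c^2+19ct+7c+20t^2−47t+21.
The cofactor groups again: 18a^2−55ac−46at+69a−28c^2+19ct+7c+20t^2−47t+21 = 9a(2a−7c−4t+7) + (4c−5t+3)(2a−7c−4t+7); both groups contain (2a−7c−4t+7), giving (9a+4c−5t+3)(2a−7c−4t+7).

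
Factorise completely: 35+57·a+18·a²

(3·a+7)·(6·a+5)

Need a pair with product 18·35 = 630 and sum 57: that's 42 and 15.
Split the middle term: 18·a²+42·a + 15·a+35 = 6·a·(3·a+7) + 5·(3·a+7).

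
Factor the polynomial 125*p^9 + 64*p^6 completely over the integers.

p^6*(5*p + 4)*(25*p^2 - 20*p + 16)

Factor out p^6 first: what remains is 125*p^3 + 64.
Recognize a sum of cubes with the parts 5*p and 4.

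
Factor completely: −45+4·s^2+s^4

Substitute u = s^2 to get a quadratic in u, then factor.
s^2+9 is irreducible over ℤ (sum of squares).
s^2−5 is irreducible over ℤ (5 is not a perfect square).

(s^2+9)·(s^2−5)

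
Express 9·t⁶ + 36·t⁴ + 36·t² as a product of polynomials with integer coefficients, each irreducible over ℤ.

Pull out the common factor 9·t², leaving t⁴ + 4·t² + 4.
Recognize a perfect-square trinomial with the parts t² and 2.

9·t²·(t² + 2)²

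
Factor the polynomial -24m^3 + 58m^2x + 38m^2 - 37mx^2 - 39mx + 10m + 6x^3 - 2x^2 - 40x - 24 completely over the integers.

-(2m - 3x - 2)(3m - 2x - 4)(4m - x + 3)

Group: 4m(-6m^2 + 13mx + 14m - 6x^2 - 16x - 8) + (-x + 3)(-6m^2 + 13mx + 14m - 6x^2 - 16x - 8); both groups contain (-6m^2 + 13mx + 14m - 6x^2 - 16x - 8), so (4m - x + 3) is a factor with cofactor -6m^2 + 13mx + 14m - 6x^2 - 16x - 8.
The cofactor groups again: -6m^2 + 13mx + 14m - 6x^2 - 16x - 8 = -2m(3m - 2x - 4) + (3x + 2)(3m - 2x - 4); both groups contain (3m - 2x - 4), giving -(2m - 3x - 2)(3m - 2x - 4).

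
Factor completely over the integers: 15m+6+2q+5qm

Group as (5qm+2q) + (15m+6) = q(5m+2) + 3(5m+2).
Both groups share the factor (5m+2).

(5m+2)(q+3)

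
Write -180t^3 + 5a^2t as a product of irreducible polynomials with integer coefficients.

5t(a + 6t)(a - 6t)

Factor out 5t, leaving a^2 - 36t^2, which is a difference of two squares.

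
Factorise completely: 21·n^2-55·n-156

Need a pair with product 21·(-156) = -3276 and sum -55: that's 36 and -91.
Split the middle term: 21·n^2+36·n - 91·n-156 = 3·n·(7·n+12) - 13·(7·n+12).

(3·n-13)·(7·n+12)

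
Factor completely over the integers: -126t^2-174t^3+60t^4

Pull out the common factor 6t^2, then factor the remaining trinomial.

6t^2(2t-7)(5t+3)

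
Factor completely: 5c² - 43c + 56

Need a pair with product 5·56 = 280 and sum -43: that's -8 and -35.
Split the middle term: 5c² - 8c - 35c + 56 = c(5c - 8) - 7(5c - 8).

(5c - 8)(c - 7)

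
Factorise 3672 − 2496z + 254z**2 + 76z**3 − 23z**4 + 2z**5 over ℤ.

(2z + 9)(z − 2)(z − 6)(z**2 − 8z + 34)

Testing divisors of the constant over divisors of the leading coefficient, z = −9/2 is a root, giving the factor (2z + 9) and quotient z**4 − 16z**3 + 110z**2 − 368z + 408.
Next, z = 2 is a root, giving the factor (z − 2) and quotient z**3 − 14z**2 + 82z − 204.
Next, z = 6 is a root, giving the factor (z − 6) and quotient z**2 − 8z + 34.
The quadratic z**2 − 8z + 34 has discriminant −72 < 0 and is irreducible over ℤ.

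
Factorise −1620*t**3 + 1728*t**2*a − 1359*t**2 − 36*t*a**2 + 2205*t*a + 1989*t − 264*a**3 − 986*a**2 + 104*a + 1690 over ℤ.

Group: 15*t*(−108*t**2 + 36*t*a + 3*t + 24*a**2 + 118*a + 130) + (−11*a + 13)*(−108*t**2 + 36*t*a + 3*t + 24*a**2 + 118*a + 130); both groups contain (−108*t**2 + 36*t*a + 3*t + 24*a**2 + 118*a + 130), so (15*t − 11*a + 13) is a factor with cofactor −108*t**2 + 36*t*a + 3*t + 24*a**2 + 118*a + 130.
The cofactor groups again: −108*t**2 + 36*t*a + 3*t + 24*a**2 + 118*a + 130 = −9*t*(12*t + 4*a + 13) + (6*a + 10)*(12*t + 4*a + 13); both groups contain (12*t + 4*a + 13), giving −(9*t − 6*a − 10)*(12*t + 4*a + 13).

−(15*t − 11*a + 13)*(9*t − 6*a − 10)*(12*t + 4*a + 13)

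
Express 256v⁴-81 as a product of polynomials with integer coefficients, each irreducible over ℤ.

Write as (16v²)² − (9)², then factor 16v²-9 once more.

(4v+3)(4v-3)(16v²+9)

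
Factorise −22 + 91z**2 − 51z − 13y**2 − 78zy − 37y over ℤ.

(13z − 13y − 11)(7z + y + 2)

Group: 13z(7z + y + 2) + (−13y − 11)(7z + y + 2); both groups contain (7z + y + 2).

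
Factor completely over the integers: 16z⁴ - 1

(2z + 1)(2z - 1)(4z² + 1)

Difference of squares twice: with A = 2z and B = 1, A⁴ − B⁴ = (A² − B²)(A² + B²), and A² − B² factors again.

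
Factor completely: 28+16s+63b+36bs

Group as (36bs+63b) + (16s+28) = 9b(4s+7) + 4(4s+7).
Both groups share the factor (4s+7).

(4s+7)(9b+4)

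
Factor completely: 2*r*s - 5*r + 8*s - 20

Group as (2*r*s - 5*r) + (8*s - 20) = r*(2*s - 5) + 4*(2*s - 5).
Both groups share the factor (2*s - 5).

(2*s - 5)*(r + 4)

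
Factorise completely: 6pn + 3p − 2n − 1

Group as (6pn + 3p) + (−2n − 1) = 3p(2n + 1) − (2n + 1).
Both groups share the factor (2n + 1).

(2n + 1)(3p − 1)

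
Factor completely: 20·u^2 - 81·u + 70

Need a pair with product 20·70 = 1400 and sum -81: that's -25 and -56.
Split the middle term: 20·u^2 - 25·u - 56·u + 70 = 5·u·(4·u - 5) - 14·(4·u - 5).

(4·u - 5)·(5·u - 14)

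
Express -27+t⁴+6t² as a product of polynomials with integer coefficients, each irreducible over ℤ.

(t²+9)(t²-3)

Substitute u = t² to get a quadratic in u, then factor.
t²-3 is irreducible over ℤ (3 is not a perfect square).
t²+9 is irreducible over ℤ (sum of squares).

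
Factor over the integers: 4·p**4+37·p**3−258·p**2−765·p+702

Among the possible rational roots, p = −13 is a root, giving the factor (p+13) and quotient 4·p**3−15·p**2−63·p+54.
Next, p = −3 is a root, giving the factor (p+3) and quotient 4·p**2−27·p+18.
The remaining quadratic factors as (p−6)(4·p−3).

(4·p−3)·(p+13)·(p+3)·(p−6)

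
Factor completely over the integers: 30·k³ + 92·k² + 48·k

Pull out the common factor 2·k, then factor the remaining trinomial.

2·k·(3·k + 2)·(5·k + 12)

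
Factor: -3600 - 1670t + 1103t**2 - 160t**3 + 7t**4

Among the possible rational roots, t = 9 is a root, so (t - 9) divides it; the quotient is 7t**3 - 97t**2 + 230t + 400.
Continuing, t = -8/7 is a root, giving the factor (7t + 8) and quotient t**2 - 15t + 50.
The remaining quadratic factors as (t - 5)(t - 10).

(7t + 8)(t - 10)(t - 5)(t - 9)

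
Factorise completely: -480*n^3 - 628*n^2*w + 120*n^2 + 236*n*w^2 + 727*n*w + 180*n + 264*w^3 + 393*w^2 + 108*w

Group: 5*n*(-96*n^2 - 68*n*w + 24*n + 88*w^2 + 131*w + 36) + 3*w*(-96*n^2 - 68*n*w + 24*n + 88*w^2 + 131*w + 36); both groups contain (-96*n^2 - 68*n*w + 24*n + 88*w^2 + 131*w + 36), so (5*n + 3*w) is a factor with cofactor -96*n^2 - 68*n*w + 24*n + 88*w^2 + 131*w + 36.
The cofactor groups again: -96*n^2 - 68*n*w + 24*n + 88*w^2 + 131*w + 36 = -12*n*(8*n + 11*w + 4) + (8*w + 9)*(8*n + 11*w + 4); both groups contain (8*n + 11*w + 4), giving -(12*n - 8*w - 9)*(8*n + 11*w + 4).

-(12*n - 8*w - 9)*(5*n + 3*w)*(8*n + 11*w + 4)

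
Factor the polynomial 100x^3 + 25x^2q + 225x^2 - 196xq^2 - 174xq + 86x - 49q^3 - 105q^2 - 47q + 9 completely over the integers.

Group: 5x(20x^2 + 33xq + 41x + 7q^2 + 16q + 9) + (-7q + 1)(20x^2 + 33xq + 41x + 7q^2 + 16q + 9); both groups contain (20x^2 + 33xq + 41x + 7q^2 + 16q + 9), so (5x - 7q + 1) is a factor with cofactor 20x^2 + 33xq + 41x + 7q^2 + 16q + 9.
The cofactor groups again: 20x^2 + 33xq + 41x + 7q^2 + 16q + 9 = 5x(4x + q + 1) + (7q + 9)(4x + q + 1); both groups contain (4x + q + 1), giving (5x + 7q + 9)(4x + q + 1).

(5x - 7q + 1)(5x + 7q + 9)(4x + q + 1)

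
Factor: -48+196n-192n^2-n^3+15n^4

(3n-2)(5n-2)(n+4)(n-3)

Among the possible rational roots, n = -4 is a root, so (n+4) divides it; the quotient is 15n^3-61n^2+52n-12.
Next, n = 2/5 is a root, so (5n-2) is a factor; dividing leaves 3n^2-11n+6.
The remaining quadratic factors as (3n-2)(n-3).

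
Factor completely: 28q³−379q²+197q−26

Trying the rational-root candidates, q = 1/4 is a root, so (4q−1) is a factor; dividing leaves 7q²−93q+26.
The remaining quadratic factors as (7q−2)(q−13).

(4q−1)(7q−2)(q−13)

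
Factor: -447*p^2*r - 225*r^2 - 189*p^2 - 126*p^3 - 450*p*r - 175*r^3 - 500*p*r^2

Group: 7*p*(-18*p^2 - 51*p*r - 27*p - 35*r^2 - 45*r) + 5*r*(-18*p^2 - 51*p*r - 27*p - 35*r^2 - 45*r); both groups contain (-18*p^2 - 51*p*r - 27*p - 35*r^2 - 45*r), so (7*p + 5*r) is a factor with cofactor -18*p^2 - 51*p*r - 27*p - 35*r^2 - 45*r.
The cofactor groups again: -18*p^2 - 51*p*r - 27*p - 35*r^2 - 45*r = -6*p*(3*p + 5*r) + (-7*r - 9)*(3*p + 5*r); both groups contain (3*p + 5*r), giving -(6*p + 7*r + 9)*(3*p + 5*r).

-(3*p + 5*r)*(6*p + 7*r + 9)*(7*p + 5*r)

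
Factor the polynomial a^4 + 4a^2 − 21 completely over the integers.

(a^2 + 7)(a^2 − 3)

Substitute u = a^2 to get a quadratic in u, then factor.
a^2 − 3 is irreducible over ℤ (3 is not a perfect square).
a^2 + 7 is irreducible over ℤ (always positive, so no real roots).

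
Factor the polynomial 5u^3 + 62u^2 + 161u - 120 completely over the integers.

Trying the rational-root candidates, u = -5 is a root, giving the factor (u + 5) and quotient 5u^2 + 37u - 24.
The remaining quadratic factors as (5u - 3)(u + 8).

(5u - 3)(u + 5)(u + 8)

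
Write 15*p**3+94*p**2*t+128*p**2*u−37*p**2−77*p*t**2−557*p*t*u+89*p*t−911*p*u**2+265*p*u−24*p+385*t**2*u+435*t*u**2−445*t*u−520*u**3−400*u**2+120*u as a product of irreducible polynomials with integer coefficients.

(15*p−11*t+8*u+8)*(p+7*t+13*u−3)*(p−5*u)

Group: p*(15*p**2−11*p*t−67*p*u+8*p+55*t*u−40*u**2−40*u) + (7*t+13*u−3)*(15*p**2−11*p*t−67*p*u+8*p+55*t*u−40*u**2−40*u); both groups contain (15*p**2−11*p*t−67*p*u+8*p+55*t*u−40*u**2−40*u), so (p+7*t+13*u−3) is a factor with cofactor 15*p**2−11*p*t−67*p*u+8*p+55*t*u−40*u**2−40*u.
The cofactor groups again: 15*p**2−11*p*t−67*p*u+8*p+55*t*u−40*u**2−40*u = p*(15*p−11*t+8*u+8) − 5*u*(15*p−11*t+8*u+8); both groups contain (15*p−11*t+8*u+8), giving (p−5*u)*(15*p−11*t+8*u+8).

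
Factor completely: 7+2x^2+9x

(2x+7)(x+1)

Need a pair with product 2·7 = 14 and sum 9: that's 2 and 7.
Split the middle term: 2x^2+2x + 7x+7 = 2x(x+1) + 7(x+1).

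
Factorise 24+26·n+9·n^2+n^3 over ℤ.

Trying the rational-root candidates, n = -4 is a root, giving the factor (n+4) and quotient n^2+5·n+6.
The remaining quadratic factors as (n+2)(n+3).

(n+2)·(n+3)·(n+4)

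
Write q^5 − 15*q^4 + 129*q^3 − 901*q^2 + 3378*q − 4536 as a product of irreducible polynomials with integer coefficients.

Among the possible rational roots, q = 7 is a root, giving the factor (q − 7) and quotient q^4 − 8*q^3 + 73*q^2 − 390*q + 648.
Next, q = 3 is a root, so (q − 3) is a factor; dividing leaves q^3 − 5*q^2 + 58*q − 216.
Then q = 4 is a root, so (q − 4) divides it; the quotient is q^2 − q + 54.
The quadratic q^2 − q + 54 has discriminant −215 < 0 and is irreducible over ℤ.

(q − 3)*(q − 4)*(q − 7)*(q^2 − q + 54)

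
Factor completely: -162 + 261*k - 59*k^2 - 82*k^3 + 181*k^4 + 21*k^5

Trying the rational-root candidates, k = 2/3 is a root, so (3*k - 2) divides it; the quotient is 7*k^4 + 65*k^3 + 16*k^2 - 9*k + 81.
Next, k = -9 is a root, so (k + 9) divides it; the quotient is 7*k^3 + 2*k^2 - 2*k + 9.
Then k = -9/7 is a root, so (7*k + 9) is a factor; dividing leaves k^2 - k + 1.
The quadratic k^2 - k + 1 has discriminant -3 < 0 and is irreducible over ℤ.

(3*k - 2)*(7*k + 9)*(k + 9)*(k^2 - k + 1)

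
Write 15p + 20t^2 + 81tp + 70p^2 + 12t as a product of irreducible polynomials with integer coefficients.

Group: 5t(4t + 5p) + (14p + 3)(4t + 5p); both groups contain (4t + 5p).

(5t + 14p + 3)(4t + 5p)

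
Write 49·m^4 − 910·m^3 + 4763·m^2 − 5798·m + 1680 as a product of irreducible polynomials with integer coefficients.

(7·m − 3)·(7·m − 8)·(m − 10)·(m − 7)

Among the possible rational roots, m = 8/7 is a root, so (7·m − 8) is a factor; dividing leaves 7·m^3 − 122·m^2 + 541·m − 210.
Then m = 3/7 is a root, giving the factor (7·m − 3) and quotient m^2 − 17·m + 70.
The remaining quadratic factors as (m − 7)(m − 10).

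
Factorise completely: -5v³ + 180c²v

5v(6c + v)(6c - v)

Pull out the common factor 5v; 36c² - v² is a difference of squares.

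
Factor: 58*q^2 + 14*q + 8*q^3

Pull out the common factor 2*q, then factor the remaining trinomial.

2*q*(4*q + 1)*(q + 7)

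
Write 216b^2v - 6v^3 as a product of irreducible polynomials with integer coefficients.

Every term has a factor of 6v. Then 36b^2 - v^2 = (6b)² − (v)².

6v(6b + v)(6b - v)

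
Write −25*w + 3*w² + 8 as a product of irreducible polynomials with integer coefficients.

(3*w − 1)*(w − 8)

Need a pair with product 3·8 = 24 and sum −25: that's −24 and −1.
Split the middle term: 3*w² − 24*w − w + 8 = 3*w*(w − 8) − (w − 8).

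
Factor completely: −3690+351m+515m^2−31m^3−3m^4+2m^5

Among the possible rational roots, m = −6 is a root, so (m+6) is a factor; dividing leaves 2m^4−15m^3+59m^2+161m−615.
Continuing, m = 5/2 is a root, so (2m−5) divides it; the quotient is m^3−5m^2+17m+123.
Then m = −3 is a root, so (m+3) divides it; the quotient is m^2−8m+41.
The quadratic m^2−8m+41 has discriminant −100 < 0 and is irreducible over ℤ.

(2m−5)(m+3)(m+6)(m^2−8m+41)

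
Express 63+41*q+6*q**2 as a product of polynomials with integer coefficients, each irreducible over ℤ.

Need a pair with product 6·63 = 378 and sum 41: that's 27 and 14.
Split the middle term: 6*q**2+27*q + 14*q+63 = 3*q*(2*q+9) + 7*(2*q+9).

(2*q+9)*(3*q+7)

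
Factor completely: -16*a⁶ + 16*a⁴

-16*a⁴*(a + 1)*(a - 1)

Factor out 16*a⁴ first: what remains is -a² + 1.
Recognize a difference of squares with the parts 1 and a.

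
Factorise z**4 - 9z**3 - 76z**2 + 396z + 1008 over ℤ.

Among the possible rational roots, z = 6 is a root, so (z - 6) divides it; the quotient is z**3 - 3z**2 - 94z - 168.
Continuing, z = 12 is a root, so (z - 12) is a factor; dividing leaves z**2 + 9z + 14.
The remaining quadratic factors as (z + 7)(z + 2).

(z + 2)(z + 7)(z - 12)(z - 6)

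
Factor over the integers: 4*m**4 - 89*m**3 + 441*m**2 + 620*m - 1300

Trying the rational-root candidates, m = -2 is a root, giving the factor (m + 2) and quotient 4*m**3 - 97*m**2 + 635*m - 650.
Next, m = 13 is a root, so (m - 13) divides it; the quotient is 4*m**2 - 45*m + 50.
The remaining quadratic factors as (4*m - 5)(m - 10).

(4*m - 5)*(m + 2)*(m - 10)*(m - 13)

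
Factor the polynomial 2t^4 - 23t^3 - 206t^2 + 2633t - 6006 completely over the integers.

(2t - 7)(t + 11)(t - 13)(t - 6)

By the rational root theorem, t = 6 is a root, giving the factor (t - 6) and quotient 2t^3 - 11t^2 - 272t + 1001.
Next, t = -11 is a root, giving the factor (t + 11) and quotient 2t^2 - 33t + 91.
The remaining quadratic factors as (2t - 7)(t - 13).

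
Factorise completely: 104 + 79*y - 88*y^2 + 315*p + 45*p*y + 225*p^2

(15*p + 11*y + 8)*(15*p - 8*y + 13)

Group: 15*p*(15*p - 8*y + 13) + (11*y + 8)*(15*p - 8*y + 13); both groups contain (15*p - 8*y + 13).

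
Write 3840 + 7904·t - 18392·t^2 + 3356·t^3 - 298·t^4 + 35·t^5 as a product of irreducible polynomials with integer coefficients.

Among the possible rational roots, t = 6 is a root, giving the factor (t - 6) and quotient 35·t^4 - 88·t^3 + 2828·t^2 - 1424·t - 640.
Then t = 4/5 is a root, so (5·t - 4) is a factor; dividing leaves 7·t^3 - 12·t^2 + 556·t + 160.
Then t = -2/7 is a root, so (7·t + 2) divides it; the quotient is t^2 - 2·t + 80.
The quadratic t^2 - 2·t + 80 has discriminant -316 < 0 and is irreducible over ℤ.

(5·t - 4)·(7·t + 2)·(t - 6)·(t^2 - 2·t + 80)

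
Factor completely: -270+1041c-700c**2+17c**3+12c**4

Among the possible rational roots, c = 5/4 is a root, so (4c-5) is a factor; dividing leaves 3c**3+8c**2-165c+54.
Continuing, c = -9 is a root, so (c+9) is a factor; dividing leaves 3c**2-19c+6.
The remaining quadratic factors as (c-6)(3c-1).

(3c-1)(4c-5)(c+9)(c-6)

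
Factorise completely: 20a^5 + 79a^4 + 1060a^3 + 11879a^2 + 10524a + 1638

(4a + 3)(5a + 1)(a + 7)(a^2 − 4a + 78)

Among the possible rational roots, a = −3/4 is a root, so (4a + 3) divides it; the quotient is 5a^4 + 16a^3 + 253a^2 + 2780a + 546.
Then a = −1/5 is a root, so (5a + 1) is a factor; dividing leaves a^3 + 3a^2 + 50a + 546.
Continuing, a = −7 is a root, giving the factor (a + 7) and quotient a^2 − 4a + 78.
The quadratic a^2 − 4a + 78 has discriminant −296 < 0 and is irreducible over ℤ.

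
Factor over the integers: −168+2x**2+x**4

Substitute u = x**2 to get a quadratic in u, then factor.
x**2+14 is irreducible over ℤ (always positive, so no real roots).
x**2−12 is irreducible over ℤ (12 is not a perfect square).

(x**2+14)(x**2−12)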